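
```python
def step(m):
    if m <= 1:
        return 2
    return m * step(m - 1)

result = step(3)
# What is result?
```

step(3) = 3 * 2 * 2 = 12

Answer: 12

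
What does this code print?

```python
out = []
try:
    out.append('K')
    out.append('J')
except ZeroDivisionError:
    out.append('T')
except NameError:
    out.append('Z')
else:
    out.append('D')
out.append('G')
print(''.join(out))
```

Execution trace: 'K' (try body) → 'J' (try body, no exception) → 'D' (else) → 'G' (after the try/except). Output: KJDG

Answer: KJDG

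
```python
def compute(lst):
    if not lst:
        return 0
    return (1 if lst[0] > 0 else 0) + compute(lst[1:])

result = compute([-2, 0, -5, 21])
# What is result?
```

Count of positive elements in [-2, 0, -5, 21] = 1

Answer: 1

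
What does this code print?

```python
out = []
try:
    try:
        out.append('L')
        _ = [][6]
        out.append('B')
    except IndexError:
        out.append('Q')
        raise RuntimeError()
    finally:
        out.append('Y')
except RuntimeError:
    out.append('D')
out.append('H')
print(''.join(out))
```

Execution trace: 'L' (inner try body) → 'Q' (inner except IndexError) → 'Y' (inner finally) → 'D' (outer except RuntimeError) → 'H' (after the try/except). Output: LQYDH

Answer: LQYDH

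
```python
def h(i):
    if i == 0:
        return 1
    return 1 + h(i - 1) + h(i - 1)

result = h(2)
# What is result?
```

h(i) = 1 + 2·h(i-1), h(0)=1. Closed form: (1+1)·2^2 - 1 = 7.

Answer: 7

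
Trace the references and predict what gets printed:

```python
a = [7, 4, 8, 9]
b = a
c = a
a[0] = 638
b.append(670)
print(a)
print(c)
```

Key concept: multiple aliases.
Step by step:
`a = [7, 4, 8, 9]` → a = [7, 4, 8, 9]
`b = a` → b = [7, 4, 8, 9] (same object as a)
`c = a` → c = [7, 4, 8, 9] (same object as a, b)
`a[0] = 638` → a = [638, 4, 8, 9] (same object as b, c); b = [638, 4, 8, 9] (same object as a, c); c = [638, 4, 8, 9] (same object as a, b)
`b.append(670)` → a = [638, 4, 8, 9, 670] (same object as b, c); b = [638, 4, 8, 9, 670] (same object as a, c); c = [638, 4, 8, 9, 670] (same object as a, b)
`print(a)` → prints [638, 4, 8, 9, 670]
`print(c)` → prints [638, 4, 8, 9, 670]

Answer:
[638, 4, 8, 9, 670]
[638, 4, 8, 9, 670]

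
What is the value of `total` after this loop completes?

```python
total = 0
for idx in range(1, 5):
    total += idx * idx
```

Sum of squares 1² to 4² = 30
`total` takes the values: 0 → 1 → 5 → 14 → 30

Answer: 30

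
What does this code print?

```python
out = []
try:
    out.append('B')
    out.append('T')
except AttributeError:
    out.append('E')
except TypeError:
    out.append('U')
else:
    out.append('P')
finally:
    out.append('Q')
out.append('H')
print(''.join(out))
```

Execution trace: 'B' (try body) → 'T' (try body, no exception) → 'P' (else) → 'Q' (finally) → 'H' (after the try/except). Output: BTPQH

Answer: BTPQH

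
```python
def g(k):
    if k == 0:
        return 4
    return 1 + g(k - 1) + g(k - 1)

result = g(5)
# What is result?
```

g(k) = 1 + 2·g(k-1), g(0)=4. Closed form: (4+1)·2^5 - 1 = 159.

Answer: 159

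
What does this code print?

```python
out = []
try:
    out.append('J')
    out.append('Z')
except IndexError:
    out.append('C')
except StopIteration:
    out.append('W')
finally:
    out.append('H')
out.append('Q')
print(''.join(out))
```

Execution trace: 'J' (try body) → 'Z' (try body, no exception) → 'H' (finally) → 'Q' (after the try/except). Output: JZHQ

Answer: JZHQ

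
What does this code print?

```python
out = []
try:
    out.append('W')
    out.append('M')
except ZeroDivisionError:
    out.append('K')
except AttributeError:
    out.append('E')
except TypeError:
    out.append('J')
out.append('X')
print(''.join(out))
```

Execution trace: 'W' (try body) → 'M' (try body, no exception) → 'X' (after the try/except). Output: WMX

Answer: WMX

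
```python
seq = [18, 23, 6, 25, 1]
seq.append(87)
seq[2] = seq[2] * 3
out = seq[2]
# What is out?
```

Trace:
`seq = [18, 23, 6, 25, 1]` → seq = [18, 23, 6, 25, 1]
`seq.append(87)` → seq = [18, 23, 6, 25, 1, 87]
`seq[2] = seq[2] * 3` → seq = [18, 23, 18, 25, 1, 87]
`out = seq[2]` → out = 18
So out = 18

Answer: 18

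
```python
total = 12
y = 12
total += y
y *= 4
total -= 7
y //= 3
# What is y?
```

Trace:
`total = 12` → total = 12
`y = 12` → y = 12
`total += y` → total = 24
`y *= 4` → y = 48
`total -= 7` → total = 17
`y //= 3` → y = 16
So y = 16

Answer: 16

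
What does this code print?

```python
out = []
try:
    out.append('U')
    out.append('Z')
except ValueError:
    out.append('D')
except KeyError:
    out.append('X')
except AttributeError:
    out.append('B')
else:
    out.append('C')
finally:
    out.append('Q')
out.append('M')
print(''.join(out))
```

Execution trace: 'U' (try body) → 'Z' (try body, no exception) → 'C' (else) → 'Q' (finally) → 'M' (after the try/except). Output: UZCQM

Answer: UZCQM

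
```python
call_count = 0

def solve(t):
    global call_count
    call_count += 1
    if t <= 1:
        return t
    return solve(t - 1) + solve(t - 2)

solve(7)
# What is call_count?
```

Calls(t) = 1 + Calls(t-1) + Calls(t-2); Calls(0)=Calls(1)=1. For t=7 this gives 41.

Answer: 41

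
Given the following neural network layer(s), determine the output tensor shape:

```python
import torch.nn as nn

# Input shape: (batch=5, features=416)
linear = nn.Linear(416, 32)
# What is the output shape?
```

Input: (5, 416) -> Output: (5, 32)

Answer: (5, 32)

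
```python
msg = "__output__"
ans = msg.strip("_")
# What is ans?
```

Trace:
`msg = "__output__"` → msg = '__output__'
`ans = msg.strip("_")` → ans = 'output'
So ans = 'output'

Answer: 'output'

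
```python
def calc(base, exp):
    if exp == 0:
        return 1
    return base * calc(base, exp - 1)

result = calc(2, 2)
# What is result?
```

calc(2, 2) = 2 * 2 = 4

Answer: 4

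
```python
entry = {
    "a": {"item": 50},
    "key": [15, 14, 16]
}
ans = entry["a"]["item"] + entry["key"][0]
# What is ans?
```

Trace:
`entry = { ...` → entry = {'a': {'item': 50}, 'key': [15, 14, 16]}
`ans = entry["a"]["item"] + entry["key"][0]` → ans = 65
So ans = 65

Answer: 65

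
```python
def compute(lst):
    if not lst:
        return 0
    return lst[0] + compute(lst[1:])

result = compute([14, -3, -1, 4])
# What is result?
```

14 + (-3) + (-1) + 4 + 0 = 14

Answer: 14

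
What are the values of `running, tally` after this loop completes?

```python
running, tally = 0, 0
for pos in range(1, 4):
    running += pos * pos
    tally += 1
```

Sum of squares and count
`running, tally` takes the values: (0, 0) → (1, 0) → (1, 1) → (5, 1) → (5, 2) → (14, 2) → (14, 3)

Answer: 14, 3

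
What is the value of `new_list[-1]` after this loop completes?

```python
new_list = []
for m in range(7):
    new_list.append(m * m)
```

Last element of squares 0 to 6
`new_list` takes the values: [] → [0] → [0, 1] → [0, 1, 4] → [0, 1, 4, 9] → [0, 1, 4, 9, 16] → [0, 1, 4, 9, 16, 25] → [0, 1, 4, 9, 16, 25, 36]
So `new_list[-1]` = 36

Answer: 36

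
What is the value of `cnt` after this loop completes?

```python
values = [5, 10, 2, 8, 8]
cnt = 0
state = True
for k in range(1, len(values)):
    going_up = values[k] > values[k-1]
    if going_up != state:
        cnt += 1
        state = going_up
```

Count direction changes in [5, 10, 2, 8, 8]
`cnt` takes the values: 0 → 1 → 2 → 3

Answer: 3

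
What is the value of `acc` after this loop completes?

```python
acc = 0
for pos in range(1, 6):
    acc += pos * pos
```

Sum of squares 1² to 5² = 55
`acc` takes the values: 0 → 1 → 5 → 14 → 30 → 55

Answer: 55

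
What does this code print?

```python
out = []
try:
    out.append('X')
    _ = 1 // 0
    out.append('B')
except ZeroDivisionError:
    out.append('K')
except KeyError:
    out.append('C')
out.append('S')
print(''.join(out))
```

Execution trace: 'X' (try body) → 'K' (except ZeroDivisionError) → 'S' (after the try/except). Output: XKS

Answer: XKS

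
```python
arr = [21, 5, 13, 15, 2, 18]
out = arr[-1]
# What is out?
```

Trace:
`arr = [21, 5, 13, 15, 2, 18]` → arr = [21, 5, 13, 15, 2, 18]
`out = arr[-1]` → out = 18
So out = 18

Answer: 18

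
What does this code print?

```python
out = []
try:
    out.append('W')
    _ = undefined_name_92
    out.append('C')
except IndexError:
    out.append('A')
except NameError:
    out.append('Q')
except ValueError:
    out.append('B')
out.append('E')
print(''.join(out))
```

Execution trace: 'W' (try body) → 'Q' (except NameError) → 'E' (after the try/except). Output: WQE

Answer: WQE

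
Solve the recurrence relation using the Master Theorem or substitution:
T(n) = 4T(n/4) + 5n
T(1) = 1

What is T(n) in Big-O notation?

By Master Theorem: a=4, b=4, f(n)=5n. Since log_4(4) = 1 and f(n) = Θ(n^1), Case 2 applies. T(n) = O(n log n).

Answer: O(n log n)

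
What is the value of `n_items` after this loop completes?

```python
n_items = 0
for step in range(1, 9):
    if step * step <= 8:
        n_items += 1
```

Count numbers where step² ≤ 8
`n_items` takes the values: 0 → 1 → 2

Answer: 2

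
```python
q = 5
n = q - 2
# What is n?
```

Trace:
`q = 5` → q = 5
`n = q - 2` → n = 3
So n = 3

Answer: 3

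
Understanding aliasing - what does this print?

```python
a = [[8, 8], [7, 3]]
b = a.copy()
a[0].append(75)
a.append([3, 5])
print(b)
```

Key concept: shallow copy with nested lists.
Step by step:
`a = [[8, 8], [7, 3]]` → a = [[8, 8], [7, 3]]
`b = a.copy()` → b = [[8, 8], [7, 3]]
`a[0].append(75)` → a = [[8, 8, 75], [7, 3]]; b = [[8, 8, 75], [7, 3]]
`a.append([3, 5])` → a = [[8, 8, 75], [7, 3], [3, 5]]
`print(b)` → prints [[8, 8, 75], [7, 3]]

Answer: [[8, 8, 75], [7, 3]]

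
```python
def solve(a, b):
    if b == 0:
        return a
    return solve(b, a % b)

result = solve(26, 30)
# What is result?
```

solve(26, 30) -> solve(30, 26) -> solve(26, 4) -> solve(4, 2) -> solve(2, 0) -> 2

Answer: 2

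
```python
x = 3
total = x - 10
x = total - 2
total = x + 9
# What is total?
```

Trace:
`x = 3` → x = 3
`total = x - 10` → total = -7
`x = total - 2` → x = -9
`total = x + 9` → total = 0
So total = 0

Answer: 0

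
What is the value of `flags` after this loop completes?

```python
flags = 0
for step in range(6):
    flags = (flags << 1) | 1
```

Build 6 consecutive 1-bits: 0b111111
`flags` takes the values: 0 → 1 → 3 → 7 → 15 → 31 → 63

Answer: 63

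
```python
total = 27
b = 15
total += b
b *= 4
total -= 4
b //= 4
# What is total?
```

Trace:
`total = 27` → total = 27
`b = 15` → b = 15
`total += b` → total = 42
`b *= 4` → b = 60
`total -= 4` → total = 38
`b //= 4` → b = 15
So total = 38

Answer: 38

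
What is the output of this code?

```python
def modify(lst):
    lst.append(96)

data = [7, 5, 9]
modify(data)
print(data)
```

Key concept: function modifies passed list.
Step by step:
`data = [7, 5, 9]` → data = [7, 5, 9]
`modify(data)` → data = [7, 5, 9, 96]
`print(data)` → prints [7, 5, 9, 96]

Answer: [7, 5, 9, 96]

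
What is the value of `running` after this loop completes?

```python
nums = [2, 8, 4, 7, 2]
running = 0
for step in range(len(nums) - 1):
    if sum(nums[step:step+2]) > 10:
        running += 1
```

Count windows with sum > 10
`running` takes the values: 0 → 1 → 2

Answer: 2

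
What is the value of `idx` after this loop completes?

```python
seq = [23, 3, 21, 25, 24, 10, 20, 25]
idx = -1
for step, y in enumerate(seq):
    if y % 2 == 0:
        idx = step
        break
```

First even number index in [23, 3, 21, 25, 24, 10, 20, 25]
`idx` takes the values: -1 → 4

Answer: 4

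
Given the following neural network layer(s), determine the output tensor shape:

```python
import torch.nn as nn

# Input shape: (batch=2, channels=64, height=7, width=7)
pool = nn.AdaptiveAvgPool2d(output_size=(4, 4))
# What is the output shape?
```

Input: (2, 64, 7, 7) -> Output: (2, 64, 4, 4)

Answer: (2, 64, 4, 4)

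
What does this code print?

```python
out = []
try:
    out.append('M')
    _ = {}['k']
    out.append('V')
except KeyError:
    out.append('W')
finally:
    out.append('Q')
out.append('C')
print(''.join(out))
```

Execution trace: 'M' (try body) → 'W' (except KeyError) → 'Q' (finally) → 'C' (after the try/except). Output: MWQC

Answer: MWQC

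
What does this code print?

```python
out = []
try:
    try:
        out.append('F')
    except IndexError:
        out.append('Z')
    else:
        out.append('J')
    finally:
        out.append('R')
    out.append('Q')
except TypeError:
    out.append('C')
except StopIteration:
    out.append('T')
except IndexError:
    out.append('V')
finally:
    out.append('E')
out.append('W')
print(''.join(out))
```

Execution trace: 'F' (inner try body, no exception) → 'J' (inner else) → 'R' (inner finally) → 'Q' (try body, no exception) → 'E' (finally) → 'W' (after the try/except). Output: FJRQEW

Answer: FJRQEW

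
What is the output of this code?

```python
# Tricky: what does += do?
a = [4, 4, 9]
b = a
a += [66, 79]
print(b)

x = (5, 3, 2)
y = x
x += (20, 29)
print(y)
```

Key concept: += behavior differs for mutable vs immutable.
Step by step:
`a = [4, 4, 9]` → a = [4, 4, 9]
`b = a` → b = [4, 4, 9] (same object as a)
`a += [66, 79]` → a = [4, 4, 9, 66, 79] (same object as b); b = [4, 4, 9, 66, 79] (same object as a)
`print(b)` → prints [4, 4, 9, 66, 79]
`x = (5, 3, 2)` → x = (5, 3, 2)
`y = x` → y = (5, 3, 2)
`x += (20, 29)` → x = (5, 3, 2, 20, 29)
`print(y)` → prints (5, 3, 2)

Answer:
[4, 4, 9, 66, 79]
(5, 3, 2)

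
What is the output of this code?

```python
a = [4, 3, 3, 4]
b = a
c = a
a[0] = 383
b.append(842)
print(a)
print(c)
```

Key concept: multiple aliases.
Step by step:
`a = [4, 3, 3, 4]` → a = [4, 3, 3, 4]
`b = a` → b = [4, 3, 3, 4] (same object as a)
`c = a` → c = [4, 3, 3, 4] (same object as a, b)
`a[0] = 383` → a = [383, 3, 3, 4] (same object as b, c); b = [383, 3, 3, 4] (same object as a, c); c = [383, 3, 3, 4] (same object as a, b)
`b.append(842)` → a = [383, 3, 3, 4, 842] (same object as b, c); b = [383, 3, 3, 4, 842] (same object as a, c); c = [383, 3, 3, 4, 842] (same object as a, b)
`print(a)` → prints [383, 3, 3, 4, 842]
`print(c)` → prints [383, 3, 3, 4, 842]

Answer:
[383, 3, 3, 4, 842]
[383, 3, 3, 4, 842]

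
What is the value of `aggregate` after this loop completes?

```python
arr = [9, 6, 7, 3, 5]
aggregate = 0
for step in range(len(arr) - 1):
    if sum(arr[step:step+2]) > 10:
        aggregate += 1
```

Count windows with sum > 10
`aggregate` takes the values: 0 → 1 → 2

Answer: 2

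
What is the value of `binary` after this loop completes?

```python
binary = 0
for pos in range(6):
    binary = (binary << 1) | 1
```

Build 6 consecutive 1-bits: 0b111111
`binary` takes the values: 0 → 1 → 3 → 7 → 15 → 31 → 63

Answer: 63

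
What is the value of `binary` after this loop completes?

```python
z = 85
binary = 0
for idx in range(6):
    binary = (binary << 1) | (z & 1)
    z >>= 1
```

Reverse lowest 6 bits of 85
`binary` takes the values: 0 → 1 → 2 → 5 → 10 → 21 → 42

Answer: 42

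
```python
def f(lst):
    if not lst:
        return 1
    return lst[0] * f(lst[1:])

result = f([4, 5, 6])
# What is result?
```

Product over [4, 5, 6] = 4 * 5 * 6 = 120

Answer: 120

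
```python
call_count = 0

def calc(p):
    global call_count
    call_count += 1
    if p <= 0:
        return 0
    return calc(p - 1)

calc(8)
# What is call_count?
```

Linear recursion stepping by 1: 9 calls from p=8 down to ≤0.

Answer: 9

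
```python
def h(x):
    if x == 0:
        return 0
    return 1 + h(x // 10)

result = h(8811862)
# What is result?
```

Count of digits of 8811862: 7

Answer: 7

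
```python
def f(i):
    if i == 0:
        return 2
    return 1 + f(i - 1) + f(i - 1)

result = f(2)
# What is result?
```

f(i) = 1 + 2·f(i-1), f(0)=2. Closed form: (2+1)·2^2 - 1 = 11.

Answer: 11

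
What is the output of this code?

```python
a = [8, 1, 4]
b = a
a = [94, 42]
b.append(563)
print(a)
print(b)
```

Key concept: rebinding vs mutation: a is rebound to a new list, b still points at the original.
Step by step:
`a = [8, 1, 4]` → a = [8, 1, 4]
`b = a` → b = [8, 1, 4] (same object as a)
`a = [94, 42]` → a = [94, 42]
`b.append(563)` → b = [8, 1, 4, 563]
`print(a)` → prints [94, 42]
`print(b)` → prints [8, 1, 4, 563]

Answer:
[94, 42]
[8, 1, 4, 563]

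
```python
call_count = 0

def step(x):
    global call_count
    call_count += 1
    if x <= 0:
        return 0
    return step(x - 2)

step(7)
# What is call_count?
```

Linear recursion stepping by 2: 5 calls from x=7 down to ≤0.

Answer: 5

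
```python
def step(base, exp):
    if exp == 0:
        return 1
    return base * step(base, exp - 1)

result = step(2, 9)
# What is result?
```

step(2, 9) = 2 * 2 * 2 * 2 * 2 * 2 * 2 * 2 * 2 = 512

Answer: 512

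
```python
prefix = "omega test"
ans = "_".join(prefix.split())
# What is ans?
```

Trace:
`prefix = "omega test"` → prefix = 'omega test'
`ans = "_".join(prefix.split())` → ans = 'omega_test'
So ans = 'omega_test'

Answer: 'omega_test'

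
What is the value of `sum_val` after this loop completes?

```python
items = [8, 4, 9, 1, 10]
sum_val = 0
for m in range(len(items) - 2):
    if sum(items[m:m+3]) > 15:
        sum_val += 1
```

Count windows with sum > 15
`sum_val` takes the values: 0 → 1 → 2

Answer: 2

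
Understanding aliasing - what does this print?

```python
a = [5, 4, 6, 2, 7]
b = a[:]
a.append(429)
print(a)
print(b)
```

Key concept: slice [:] creates copy.
Step by step:
`a = [5, 4, 6, 2, 7]` → a = [5, 4, 6, 2, 7]
`b = a[:]` → b = [5, 4, 6, 2, 7]
`a.append(429)` → a = [5, 4, 6, 2, 7, 429]
`print(a)` → prints [5, 4, 6, 2, 7, 429]
`print(b)` → prints [5, 4, 6, 2, 7]

Answer:
[5, 4, 6, 2, 7, 429]
[5, 4, 6, 2, 7]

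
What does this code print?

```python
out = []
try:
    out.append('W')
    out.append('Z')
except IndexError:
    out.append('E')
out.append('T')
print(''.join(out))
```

Execution trace: 'W' (try body) → 'Z' (try body, no exception) → 'T' (after the try/except). Output: WZT

Answer: WZT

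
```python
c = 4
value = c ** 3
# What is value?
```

Trace:
`c = 4` → c = 4
`value = c ** 3` → value = 64
So value = 64

Answer: 64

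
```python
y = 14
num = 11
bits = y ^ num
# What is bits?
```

Trace:
`y = 14` → y = 14
`num = 11` → num = 11
`bits = y ^ num` → bits = 5
So bits = 5

Answer: 5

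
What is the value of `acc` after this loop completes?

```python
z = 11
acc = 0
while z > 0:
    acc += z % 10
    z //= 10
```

Sum digits of 11
`acc` takes the values: 0 → 1 → 2

Answer: 2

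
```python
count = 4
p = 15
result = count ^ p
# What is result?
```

Trace:
`count = 4` → count = 4
`p = 15` → p = 15
`result = count ^ p` → result = 11
So result = 11

Answer: 11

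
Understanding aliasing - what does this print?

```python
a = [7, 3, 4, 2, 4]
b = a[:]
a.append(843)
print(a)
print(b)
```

Key concept: slice [:] creates copy.
Step by step:
`a = [7, 3, 4, 2, 4]` → a = [7, 3, 4, 2, 4]
`b = a[:]` → b = [7, 3, 4, 2, 4]
`a.append(843)` → a = [7, 3, 4, 2, 4, 843]
`print(a)` → prints [7, 3, 4, 2, 4, 843]
`print(b)` → prints [7, 3, 4, 2, 4]

Answer:
[7, 3, 4, 2, 4, 843]
[7, 3, 4, 2, 4]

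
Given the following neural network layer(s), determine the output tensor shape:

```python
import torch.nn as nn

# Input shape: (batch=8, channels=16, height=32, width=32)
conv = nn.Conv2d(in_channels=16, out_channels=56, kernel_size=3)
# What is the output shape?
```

Input: (8, 16, 32, 32) -> Output: (8, 56, 30, 30)

Answer: (8, 56, 30, 30)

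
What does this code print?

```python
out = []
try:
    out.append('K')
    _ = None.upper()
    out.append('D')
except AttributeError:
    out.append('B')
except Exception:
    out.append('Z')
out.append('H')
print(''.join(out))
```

Execution trace: 'K' (try body) → 'B' (except AttributeError) → 'H' (after the try/except). Output: KBH

Answer: KBH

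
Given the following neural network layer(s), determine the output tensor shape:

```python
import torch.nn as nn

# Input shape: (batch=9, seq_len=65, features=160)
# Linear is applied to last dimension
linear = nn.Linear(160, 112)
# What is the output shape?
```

Input: (9, 65, 160) -> Output: (9, 65, 112)

Answer: (9, 65, 112)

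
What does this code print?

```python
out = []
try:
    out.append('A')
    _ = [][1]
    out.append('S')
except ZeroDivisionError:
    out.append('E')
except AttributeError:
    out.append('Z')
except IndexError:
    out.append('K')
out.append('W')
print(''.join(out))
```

Execution trace: 'A' (try body) → 'K' (except IndexError) → 'W' (after the try/except). Output: AKW

Answer: AKW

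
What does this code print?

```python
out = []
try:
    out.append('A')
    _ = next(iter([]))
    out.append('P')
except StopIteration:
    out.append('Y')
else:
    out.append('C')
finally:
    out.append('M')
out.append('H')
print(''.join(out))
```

Execution trace: 'A' (try body) → 'Y' (except StopIteration) → 'M' (finally) → 'H' (after the try/except). Output: AYMH

Answer: AYMH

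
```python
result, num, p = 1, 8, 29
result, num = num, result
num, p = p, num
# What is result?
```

Trace:
`result, num, p = 1, 8, 29` → result = 1; num = 8; p = 29
`result, num = num, result` → result = 8; num = 1
`num, p = p, num` → num = 29; p = 1
So result = 8

Answer: 8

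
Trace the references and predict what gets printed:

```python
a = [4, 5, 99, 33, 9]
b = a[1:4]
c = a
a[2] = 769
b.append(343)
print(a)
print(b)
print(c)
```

Key concept: slice vs alias.
Step by step:
`a = [4, 5, 99, 33, 9]` → a = [4, 5, 99, 33, 9]
`b = a[1:4]` → b = [5, 99, 33]
`c = a` → c = [4, 5, 99, 33, 9] (same object as a)
`a[2] = 769` → a = [4, 5, 769, 33, 9] (same object as c); c = [4, 5, 769, 33, 9] (same object as a)
`b.append(343)` → b = [5, 99, 33, 343]
`print(a)` → prints [4, 5, 769, 33, 9]
`print(b)` → prints [5, 99, 33, 343]
`print(c)` → prints [4, 5, 769, 33, 9]

Answer:
[4, 5, 769, 33, 9]
[5, 99, 33, 343]
[4, 5, 769, 33, 9]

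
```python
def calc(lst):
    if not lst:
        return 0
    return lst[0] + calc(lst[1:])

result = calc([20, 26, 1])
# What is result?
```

20 + 26 + 1 + 0 = 47

Answer: 47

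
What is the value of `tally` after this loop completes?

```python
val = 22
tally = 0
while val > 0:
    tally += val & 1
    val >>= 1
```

Count set bits in 22 (binary: 0b10110)
`tally` takes the values: 0 → 1 → 2 → 3

Answer: 3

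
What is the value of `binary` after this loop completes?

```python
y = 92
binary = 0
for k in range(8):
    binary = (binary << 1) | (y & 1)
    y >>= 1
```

Reverse lowest 8 bits of 92
`binary` takes the values: 0 → 1 → 3 → 7 → 14 → 29 → 58

Answer: 58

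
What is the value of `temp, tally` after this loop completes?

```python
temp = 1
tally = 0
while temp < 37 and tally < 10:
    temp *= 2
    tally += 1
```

Double until >= 37 or 10 iterations
`temp, tally` takes the values: (1, 0) → (2, 0) → (2, 1) → (4, 1) → (4, 2) → (8, 2) → (8, 3) → (16, 3) → (16, 4) → (32, 4) → (32, 5) → (64, 5) → (64, 6)

Answer: 64, 6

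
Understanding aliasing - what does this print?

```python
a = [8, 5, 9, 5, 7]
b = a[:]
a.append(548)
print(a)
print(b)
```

Key concept: slice [:] creates copy.
Step by step:
`a = [8, 5, 9, 5, 7]` → a = [8, 5, 9, 5, 7]
`b = a[:]` → b = [8, 5, 9, 5, 7]
`a.append(548)` → a = [8, 5, 9, 5, 7, 548]
`print(a)` → prints [8, 5, 9, 5, 7, 548]
`print(b)` → prints [8, 5, 9, 5, 7]

Answer:
[8, 5, 9, 5, 7, 548]
[8, 5, 9, 5, 7]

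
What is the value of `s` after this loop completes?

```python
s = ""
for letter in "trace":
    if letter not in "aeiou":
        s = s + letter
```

Remove vowels from 'trace'
`s` takes the values: "" → "t" → "tr" → "trc"

Answer: "trc"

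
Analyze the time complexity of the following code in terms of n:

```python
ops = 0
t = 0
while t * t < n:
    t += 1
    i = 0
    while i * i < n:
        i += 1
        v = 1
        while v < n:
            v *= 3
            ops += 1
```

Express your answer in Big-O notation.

Each loop level contributes: √n × √n × log n. Multiplying the contributions gives O(n log n).

Answer: O(n log n)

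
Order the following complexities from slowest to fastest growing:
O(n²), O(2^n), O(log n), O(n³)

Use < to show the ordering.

Ordered by growth rate: O(log n) < O(n²) < O(n³) < O(2^n)

Answer: O(log n) < O(n²) < O(n³) < O(2^n)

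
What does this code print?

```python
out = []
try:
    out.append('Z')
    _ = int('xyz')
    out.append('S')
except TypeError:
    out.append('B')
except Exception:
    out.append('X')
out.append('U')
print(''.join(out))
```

Execution trace: 'Z' (try body) → 'X' (except Exception) → 'U' (after the try/except). Output: ZXU

Answer: ZXU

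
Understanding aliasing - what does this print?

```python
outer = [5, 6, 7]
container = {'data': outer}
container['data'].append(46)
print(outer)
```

Key concept: dict holds reference to list.
Step by step:
`outer = [5, 6, 7]` → outer = [5, 6, 7]
`container = {'data': outer}` → container = {'data': [5, 6, 7]}
`container['data'].append(46)` → outer = [5, 6, 7, 46]; container = {'data': [5, 6, 7, 46]}
`print(outer)` → prints [5, 6, 7, 46]

Answer: [5, 6, 7, 46]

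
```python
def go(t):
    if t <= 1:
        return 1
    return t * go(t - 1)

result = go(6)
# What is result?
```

go(6) = 6 * 5 * 4 * 3 * 2 * 1 = 720

Answer: 720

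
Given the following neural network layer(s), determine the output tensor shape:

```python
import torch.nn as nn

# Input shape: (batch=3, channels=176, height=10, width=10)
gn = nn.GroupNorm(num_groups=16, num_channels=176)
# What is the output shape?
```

Input: (3, 176, 10, 10) -> Output: (3, 176, 10, 10)

Answer: (3, 176, 10, 10)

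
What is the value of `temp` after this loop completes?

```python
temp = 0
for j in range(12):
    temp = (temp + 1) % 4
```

Increment mod 4, 12 times = 0
`temp` takes the values: 0 → 1 → 2 → 3 → 0 → 1 → 2 → 3 → 0 → 1 → 2 → 3 → 0

Answer: 0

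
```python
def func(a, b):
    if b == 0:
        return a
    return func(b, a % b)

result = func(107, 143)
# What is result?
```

func(107, 143) -> func(143, 107) -> func(107, 36) -> func(36, 35) -> func(35, 1) -> func(1, 0) -> 1

Answer: 1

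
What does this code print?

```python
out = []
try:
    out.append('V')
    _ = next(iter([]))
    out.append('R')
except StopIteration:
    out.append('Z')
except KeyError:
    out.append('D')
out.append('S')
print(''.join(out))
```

Execution trace: 'V' (try body) → 'Z' (except StopIteration) → 'S' (after the try/except). Output: VZS

Answer: VZS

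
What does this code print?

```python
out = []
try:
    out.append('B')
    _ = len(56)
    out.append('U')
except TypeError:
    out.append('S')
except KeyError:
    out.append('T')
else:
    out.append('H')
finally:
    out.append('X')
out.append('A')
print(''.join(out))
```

Execution trace: 'B' (try body) → 'S' (except TypeError) → 'X' (finally) → 'A' (after the try/except). Output: BSXA

Answer: BSXA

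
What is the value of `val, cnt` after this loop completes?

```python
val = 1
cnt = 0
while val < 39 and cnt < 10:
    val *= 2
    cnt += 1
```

Double until >= 39 or 10 iterations
`val, cnt` takes the values: (1, 0) → (2, 0) → (2, 1) → (4, 1) → (4, 2) → (8, 2) → (8, 3) → (16, 3) → (16, 4) → (32, 4) → (32, 5) → (64, 5) → (64, 6)

Answer: 64, 6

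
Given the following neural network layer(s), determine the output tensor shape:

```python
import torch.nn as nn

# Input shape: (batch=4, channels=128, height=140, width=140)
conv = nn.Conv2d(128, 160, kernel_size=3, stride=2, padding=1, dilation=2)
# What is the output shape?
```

Input: (4, 128, 140, 140) -> Output: (4, 160, 69, 69)

Answer: (4, 160, 69, 69)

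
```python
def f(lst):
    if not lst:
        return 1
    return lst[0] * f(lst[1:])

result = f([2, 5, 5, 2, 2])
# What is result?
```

Product over [2, 5, 5, 2, 2] = 2 * 5 * 5 * 2 * 2 = 200

Answer: 200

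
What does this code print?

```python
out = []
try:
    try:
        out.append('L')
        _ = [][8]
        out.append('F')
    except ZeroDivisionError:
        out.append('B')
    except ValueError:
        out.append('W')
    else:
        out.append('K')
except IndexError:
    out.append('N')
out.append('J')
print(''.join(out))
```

Execution trace: 'L' (inner try body) → 'N' (outer except IndexError) → 'J' (after the try/except). Output: LNJ

Answer: LNJ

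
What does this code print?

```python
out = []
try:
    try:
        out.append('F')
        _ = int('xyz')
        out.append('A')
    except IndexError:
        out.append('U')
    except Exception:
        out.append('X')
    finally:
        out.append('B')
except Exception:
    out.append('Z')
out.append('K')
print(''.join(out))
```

Execution trace: 'F' (inner try body) → 'X' (inner except Exception) → 'B' (inner finally) → 'K' (after the try/except). Output: FXBK

Answer: FXBK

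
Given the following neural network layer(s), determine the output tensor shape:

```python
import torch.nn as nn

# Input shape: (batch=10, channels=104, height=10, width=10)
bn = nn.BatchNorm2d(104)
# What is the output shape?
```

Input: (10, 104, 10, 10) -> Output: (10, 104, 10, 10)

Answer: (10, 104, 10, 10)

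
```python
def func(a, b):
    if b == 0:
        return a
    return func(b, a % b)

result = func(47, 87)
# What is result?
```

func(47, 87) -> func(87, 47) -> func(47, 40) -> func(40, 7) -> func(7, 5) -> func(5, 2) -> func(2, 1) -> func(1, 0) -> 1

Answer: 1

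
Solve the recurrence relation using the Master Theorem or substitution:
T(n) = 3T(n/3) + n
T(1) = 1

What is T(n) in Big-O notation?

By Master Theorem: a=3, b=3, f(n)=n. Since log_3(3) = 1 and f(n) = Θ(n^1), Case 2 applies. T(n) = O(n log n).

Answer: O(n log n)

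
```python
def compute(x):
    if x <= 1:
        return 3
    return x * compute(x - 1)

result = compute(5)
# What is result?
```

compute(5) = 5 * 4 * 3 * 2 * 3 = 360

Answer: 360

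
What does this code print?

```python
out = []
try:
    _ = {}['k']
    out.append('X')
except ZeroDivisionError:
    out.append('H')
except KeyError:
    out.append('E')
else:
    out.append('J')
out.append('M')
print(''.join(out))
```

Execution trace: 'E' (except KeyError) → 'M' (after the try/except). Output: EM

Answer: EM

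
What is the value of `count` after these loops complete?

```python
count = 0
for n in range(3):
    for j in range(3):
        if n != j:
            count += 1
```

3² - 3 (exclude diagonal)
`count` takes the values: 0 → 1 → 2 → 3 → 4 → 5 → 6

Answer: 6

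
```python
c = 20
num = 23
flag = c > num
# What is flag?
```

Trace:
`c = 20` → c = 20
`num = 23` → num = 23
`flag = c > num` → flag = False
So flag = False

Answer: False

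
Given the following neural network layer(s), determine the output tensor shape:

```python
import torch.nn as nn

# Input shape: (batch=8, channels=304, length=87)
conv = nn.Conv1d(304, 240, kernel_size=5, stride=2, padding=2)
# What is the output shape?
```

Input: (8, 304, 87) -> Output: (8, 240, 44)

Answer: (8, 240, 44)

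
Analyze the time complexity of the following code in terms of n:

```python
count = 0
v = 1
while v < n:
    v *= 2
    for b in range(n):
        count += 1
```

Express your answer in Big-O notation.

Each loop level contributes: log n × n. Multiplying the contributions gives O(n log n).

Answer: O(n log n)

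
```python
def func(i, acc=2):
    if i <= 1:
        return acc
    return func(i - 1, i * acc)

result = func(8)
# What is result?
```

Accumulator trace (n, acc): (8, 2) -> (7, 16) -> (6, 112) -> (5, 672) -> (4, 3360) -> (3, 13440) -> (2, 40320) -> (1, 80640) -> return 80640

Answer: 80640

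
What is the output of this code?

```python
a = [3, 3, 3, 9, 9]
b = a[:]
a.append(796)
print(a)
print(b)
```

Key concept: slice [:] creates copy.
Step by step:
`a = [3, 3, 3, 9, 9]` → a = [3, 3, 3, 9, 9]
`b = a[:]` → b = [3, 3, 3, 9, 9]
`a.append(796)` → a = [3, 3, 3, 9, 9, 796]
`print(a)` → prints [3, 3, 3, 9, 9, 796]
`print(b)` → prints [3, 3, 3, 9, 9]

Answer:
[3, 3, 3, 9, 9, 796]
[3, 3, 3, 9, 9]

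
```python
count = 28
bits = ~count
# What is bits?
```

Trace:
`count = 28` → count = 28
`bits = ~count` → bits = -29
So bits = -29

Answer: -29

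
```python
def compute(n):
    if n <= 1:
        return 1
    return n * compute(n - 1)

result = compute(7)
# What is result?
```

compute(7) = 7 * 6 * 5 * 4 * 3 * 2 * 1 = 5040

Answer: 5040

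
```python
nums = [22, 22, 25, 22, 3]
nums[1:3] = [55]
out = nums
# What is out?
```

Trace:
`nums = [22, 22, 25, 22, 3]` → nums = [22, 22, 25, 22, 3]
`nums[1:3] = [55]` → nums = [22, 55, 22, 3]
`out = nums` → out = [22, 55, 22, 3]
So out = [22, 55, 22, 3]

Answer: [22, 55, 22, 3]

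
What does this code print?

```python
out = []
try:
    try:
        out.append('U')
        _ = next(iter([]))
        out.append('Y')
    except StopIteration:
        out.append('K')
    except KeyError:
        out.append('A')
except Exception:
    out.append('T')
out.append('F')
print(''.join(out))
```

Execution trace: 'U' (inner try body) → 'K' (inner except StopIteration) → 'F' (after the try/except). Output: UKF

Answer: UKF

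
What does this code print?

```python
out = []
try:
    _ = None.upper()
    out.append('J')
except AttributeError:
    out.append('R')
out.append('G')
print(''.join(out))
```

Execution trace: 'R' (except AttributeError) → 'G' (after the try/except). Output: RG

Answer: RG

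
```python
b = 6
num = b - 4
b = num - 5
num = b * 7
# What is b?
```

Trace:
`b = 6` → b = 6
`num = b - 4` → num = 2
`b = num - 5` → b = -3
`num = b * 7` → num = -21
So b = -3

Answer: -3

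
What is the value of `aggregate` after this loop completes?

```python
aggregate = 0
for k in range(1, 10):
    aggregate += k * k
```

Sum of squares 1² to 9² = 285
`aggregate` takes the values: 0 → 1 → 5 → 14 → 30 → 55 → 91 → 140 → 204 → 285

Answer: 285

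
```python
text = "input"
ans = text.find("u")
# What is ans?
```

Trace:
`text = "input"` → text = 'input'
`ans = text.find("u")` → ans = 3
So ans = 3

Answer: 3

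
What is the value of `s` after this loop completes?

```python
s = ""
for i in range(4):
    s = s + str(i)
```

Concatenate digits 0 to 3
`s` takes the values: "" → "0" → "01" → "012" → "0123"

Answer: "0123"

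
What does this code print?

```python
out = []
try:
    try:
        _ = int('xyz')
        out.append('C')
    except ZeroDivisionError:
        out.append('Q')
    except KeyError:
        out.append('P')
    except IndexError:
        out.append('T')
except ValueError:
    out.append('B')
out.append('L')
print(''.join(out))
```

Execution trace: 'B' (outer except ValueError) → 'L' (after the try/except). Output: BL

Answer: BL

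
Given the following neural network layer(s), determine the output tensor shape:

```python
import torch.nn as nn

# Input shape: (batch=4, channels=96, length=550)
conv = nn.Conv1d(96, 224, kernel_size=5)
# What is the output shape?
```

Input: (4, 96, 550) -> Output: (4, 224, 546)

Answer: (4, 224, 546)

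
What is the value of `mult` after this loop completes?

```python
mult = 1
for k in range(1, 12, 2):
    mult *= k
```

Product of 1, 3, 5, ... up to 11
`mult` takes the values: 1 → 3 → 15 → 105 → 945 → 10395

Answer: 10395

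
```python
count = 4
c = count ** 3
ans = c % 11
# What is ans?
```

Trace:
`count = 4` → count = 4
`c = count ** 3` → c = 64
`ans = c % 11` → ans = 9
So ans = 9

Answer: 9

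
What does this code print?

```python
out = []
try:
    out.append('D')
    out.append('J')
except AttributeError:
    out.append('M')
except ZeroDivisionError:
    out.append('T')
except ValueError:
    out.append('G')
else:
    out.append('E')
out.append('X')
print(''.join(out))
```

Execution trace: 'D' (try body) → 'J' (try body, no exception) → 'E' (else) → 'X' (after the try/except). Output: DJEX

Answer: DJEX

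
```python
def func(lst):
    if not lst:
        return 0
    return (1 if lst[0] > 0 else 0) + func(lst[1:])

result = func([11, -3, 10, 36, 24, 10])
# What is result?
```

Count of positive elements in [11, -3, 10, 36, 24, 10] = 5

Answer: 5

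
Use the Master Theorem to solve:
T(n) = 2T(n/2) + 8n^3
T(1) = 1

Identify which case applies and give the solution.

a=2, b=2, f(n)=8n^3. log_2(2) = 1. Since c=3 > 1 and the regularity condition holds (2(n/2)^3 = (2/2^3)n^3 with 2/2^3 < 1), Case 3 applies: T(n) = Θ(f(n)) = O(n^3).

Answer: O(n^3) - Case 3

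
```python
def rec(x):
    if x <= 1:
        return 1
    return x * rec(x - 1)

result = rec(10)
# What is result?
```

rec(10) = 10 * 9 * 8 * 7 * 6 * 5 * 4 * 3 * 2 * 1 = 3628800

Answer: 3628800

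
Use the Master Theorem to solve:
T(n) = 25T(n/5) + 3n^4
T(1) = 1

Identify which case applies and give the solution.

a=25, b=5, f(n)=3n^4. log_5(25) = 2. Since c=4 > 2 and the regularity condition holds (25(n/5)^4 = (25/5^4)n^4 with 25/5^4 < 1), Case 3 applies: T(n) = Θ(f(n)) = O(n^4).

Answer: O(n^4) - Case 3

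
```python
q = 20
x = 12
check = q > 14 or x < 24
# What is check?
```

Trace:
`q = 20` → q = 20
`x = 12` → x = 12
`check = q > 14 or x < 24` → check = True
So check = True

Answer: True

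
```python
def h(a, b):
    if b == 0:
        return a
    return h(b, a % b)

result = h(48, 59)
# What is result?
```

h(48, 59) -> h(59, 48) -> h(48, 11) -> h(11, 4) -> h(4, 3) -> h(3, 1) -> h(1, 0) -> 1

Answer: 1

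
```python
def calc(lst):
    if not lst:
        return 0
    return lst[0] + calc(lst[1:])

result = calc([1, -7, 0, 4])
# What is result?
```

1 + (-7) + 0 + 4 + 0 = -2

Answer: -2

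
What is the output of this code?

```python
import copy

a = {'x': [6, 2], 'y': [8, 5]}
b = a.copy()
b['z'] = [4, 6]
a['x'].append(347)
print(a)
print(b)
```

Key concept: shallow copy of dict with mutable values.
Step by step:
`a = {'x': [6, 2], 'y': [8, 5]}` → a = {'x': [6, 2], 'y': [8, 5]}
`b = a.copy()` → b = {'x': [6, 2], 'y': [8, 5]}
`b['z'] = [4, 6]` → b = {'x': [6, 2], 'y': [8, 5], 'z': [4, 6]}
`a['x'].append(347)` → a = {'x': [6, 2, 347], 'y': [8, 5]}; b = {'x': [6, 2, 347], 'y': [8, 5], 'z': [4, 6]}
`print(a)` → prints {'x': [6, 2, 347], 'y': [8, 5]}
`print(b)` → prints {'x': [6, 2, 347], 'y': [8, 5], 'z': [4, 6]}

Answer:
{'x': [6, 2, 347], 'y': [8, 5]}
{'x': [6, 2, 347], 'y': [8, 5], 'z': [4, 6]}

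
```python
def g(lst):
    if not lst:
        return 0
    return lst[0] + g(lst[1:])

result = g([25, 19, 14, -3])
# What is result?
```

25 + 19 + 14 + (-3) + 0 = 55

Answer: 55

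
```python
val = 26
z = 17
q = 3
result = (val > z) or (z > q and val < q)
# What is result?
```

Trace:
`val = 26` → val = 26
`z = 17` → z = 17
`q = 3` → q = 3
`result = (val > z) or (z > q and val < q)` → result = True
So result = True

Answer: True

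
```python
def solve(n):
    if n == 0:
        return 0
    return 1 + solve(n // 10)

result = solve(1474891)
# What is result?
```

Count of digits of 1474891: 7

Answer: 7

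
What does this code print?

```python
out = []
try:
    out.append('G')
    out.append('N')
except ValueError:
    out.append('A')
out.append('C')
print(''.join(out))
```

Execution trace: 'G' (try body) → 'N' (try body, no exception) → 'C' (after the try/except). Output: GNC

Answer: GNC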